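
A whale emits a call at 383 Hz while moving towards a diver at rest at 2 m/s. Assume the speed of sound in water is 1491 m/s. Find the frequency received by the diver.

384 Hz

Moving source, stationary observer: f' = f · v/(v − v_s) since the source is approaching.
f' = 383 × 1491/(1491 − 2) = 383 × 1491/1489 ≈ 384 Hz.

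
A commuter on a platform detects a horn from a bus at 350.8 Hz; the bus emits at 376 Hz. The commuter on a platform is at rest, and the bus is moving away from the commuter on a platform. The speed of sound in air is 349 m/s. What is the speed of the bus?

f' = f · v/(v + v_s) ⇒ v_s = v · |1 − f/f'|.
v_s = 349 × |1 − 376/350.8| = 349 × 0.07184 ≈ 25 m/s.

25 m/s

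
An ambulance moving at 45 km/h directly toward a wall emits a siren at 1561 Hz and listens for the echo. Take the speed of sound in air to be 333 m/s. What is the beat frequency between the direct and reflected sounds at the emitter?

45 km/h = 12.5 m/s.
The wall receives the sound from a moving source: f₁ = f₀ · v/(v − v_e) = 1561 × 333/320.5 ≈ 1621.9 Hz.
On the return leg the ambulance is a moving observer: f₂ = f₁ · (v + v_e)/v = 1621.9 × 345.5/333 ≈ 1682.8 Hz.
Beat against the emitted tone: |f₂ − f₀| = 2v_e·f₀/(v − v_e) = 2 × 12.5 × 1561/320.5 ≈ 122 Hz.

122 Hz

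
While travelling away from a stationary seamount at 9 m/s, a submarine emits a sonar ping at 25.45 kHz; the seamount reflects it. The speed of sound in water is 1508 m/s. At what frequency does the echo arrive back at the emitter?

25.1 kHz

The seamount receives the sound from a moving source: f₁ = f₀ · v/(v + v_e) = 25.45 × 1508/1517 ≈ 25.3 kHz.
On the return leg the submarine is a moving observer: f₂ = f₁ · (v − v_e)/v = 25.3 × 1499/1508 ≈ 25.1 kHz.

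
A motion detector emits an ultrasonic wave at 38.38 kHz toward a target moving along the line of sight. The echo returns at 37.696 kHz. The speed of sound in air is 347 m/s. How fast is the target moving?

Double Doppler shift off a moving reflector: f₂ = f₀ · (v + u)/(v − u) (u > 0 toward emitter).
Rearranging, u = v · (f₂ − f₀)/(f₂ + f₀) = 347 × -0.684/76.076 ≈ -3.1 m/s.
So the target is moving at 3.1 m/s away from the emitter.

3.1 m/s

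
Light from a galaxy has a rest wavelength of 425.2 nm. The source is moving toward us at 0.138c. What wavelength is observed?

370.1 nm

Relativistic Doppler for wavelength: λ' = λ₀ · √((1 − β)/(1 + β)).
λ' = 425.2 × √(0.8620/1.1380) = 425.2 × 0.87033 ≈ 370.1 nm.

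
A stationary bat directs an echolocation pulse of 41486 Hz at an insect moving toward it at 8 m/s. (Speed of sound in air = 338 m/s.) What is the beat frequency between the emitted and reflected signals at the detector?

The insect first receives the wave as a moving observer: f₁ = f₀ · (v + u)/v = 41486 × (338 + 8)/338 ≈ 42468 Hz.
On reflection it acts as a source moving toward the stationary detector: f₂ = f₁ · v/(v − u) = 42468 × 338/330 ≈ 43497 Hz.
Equivalently f₂ = f₀ · (v + u)/(v − u).
Beat frequency: |f₂ − f₀| = 2u·f₀/(v − u) = 2 × 8 × 41486/330 ≈ 2011 Hz.

2011 Hz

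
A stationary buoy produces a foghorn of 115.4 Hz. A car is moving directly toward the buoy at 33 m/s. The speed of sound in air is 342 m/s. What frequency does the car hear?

127 Hz

Only the observer moves, toward the source, so f' = f · (v + v_o)/v.
f' = 115.4 × (342 + 33)/342 = 115.4 × 375/342 ≈ 127 Hz.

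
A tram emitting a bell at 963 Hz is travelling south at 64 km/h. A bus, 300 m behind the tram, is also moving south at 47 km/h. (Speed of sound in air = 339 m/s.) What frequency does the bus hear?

950 Hz

64 km/h = 17.78 m/s; 47 km/h = 13.06 m/s.
The bus is behind, so the tram is moving away from it while the bus is moving toward the tram.
Both move, so f' = f · (v + v_o)/(v + v_s).
f' = 963 × (339 + 13.06)/(339 + 17.78) = 963 × 352.06/356.78 ≈ 950 Hz.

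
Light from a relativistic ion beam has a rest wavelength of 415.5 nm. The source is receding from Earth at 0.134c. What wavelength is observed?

475.5 nm

Relativistic Doppler for wavelength: λ' = λ₀ · √((1 + β)/(1 − β)).
λ' = 415.5 × √(1.1340/0.8660) = 415.5 × 1.14432 ≈ 475.5 nm.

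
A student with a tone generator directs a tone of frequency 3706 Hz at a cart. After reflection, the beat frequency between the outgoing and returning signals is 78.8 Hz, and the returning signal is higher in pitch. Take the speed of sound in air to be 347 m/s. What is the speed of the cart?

3.7 m/s

Double Doppler shift off a moving reflector: f₂ = f₀ · (v + u)/(v − u) (u > 0 toward emitter).
Returning signal is higher, so f₂ = f₀ + Δf = 3706 + 78.8 = 3784.8 Hz.
Rearranging, u = v · (f₂ − f₀)/(f₂ + f₀) = 347 × 78.8/7490.8 ≈ 3.7 m/s.
So the cart is moving at 3.7 m/s toward the emitter.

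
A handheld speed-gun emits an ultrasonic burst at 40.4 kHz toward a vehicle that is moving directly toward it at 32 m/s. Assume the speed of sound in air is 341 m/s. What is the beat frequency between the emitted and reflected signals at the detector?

The vehicle first receives the wave as a moving observer: f₁ = f₀ · (v + u)/v = 40.4 × (341 + 32)/341 ≈ 44.19 kHz.
On reflection it acts as a source moving toward the stationary detector: f₂ = f₁ · v/(v − u) = 44.19 × 341/309 ≈ 48.77 kHz.
Beat frequency (with f₀ = 40400 Hz): |f₂ − f₀| = 2u·f₀/(v − u) = 2 × 32 × 40400/309 ≈ 8368 Hz.

8368 Hz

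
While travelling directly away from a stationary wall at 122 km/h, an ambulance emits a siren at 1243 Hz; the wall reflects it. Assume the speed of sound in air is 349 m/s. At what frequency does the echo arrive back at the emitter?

122 km/h = 33.89 m/s.
The wall receives the sound from a moving source: f₁ = f₀ · v/(v + v_e) = 1243 × 349/382.89 ≈ 1133 Hz.
On the return leg the ambulance is a moving observer: f₂ = f₁ · (v − v_e)/v = 1133 × 315.11/349 ≈ 1023 Hz.

1023 Hz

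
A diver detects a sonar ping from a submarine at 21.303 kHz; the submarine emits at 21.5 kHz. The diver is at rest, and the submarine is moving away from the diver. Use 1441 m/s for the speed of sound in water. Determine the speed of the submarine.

13.3 m/s

f' = f · v/(v + v_s) ⇒ v_s = v · |1 − f/f'|.
v_s = 1441 × |1 − 21.5/21.303| = 1441 × 0.009248 ≈ 13.3 m/s.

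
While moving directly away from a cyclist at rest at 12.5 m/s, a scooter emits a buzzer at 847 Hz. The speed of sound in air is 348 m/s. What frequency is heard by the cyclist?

With the source moving away from a stationary observer, f' = f · v/(v + v_s).
f' = 847 × 348/(348 + 12.5) = 847 × 348/360.5 ≈ 818 Hz.

818 Hz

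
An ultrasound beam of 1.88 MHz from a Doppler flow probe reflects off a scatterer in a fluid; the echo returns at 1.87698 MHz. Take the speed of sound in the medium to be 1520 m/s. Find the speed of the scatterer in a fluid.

1.22 m/s

Double Doppler shift off a moving reflector: f₂ = f₀ · (v + u)/(v − u) (u > 0 toward emitter).
Rearranging, u = v · (f₂ − f₀)/(f₂ + f₀) = 1520 × -0.00302/3.75698 ≈ -1.22 m/s.
So the scatterer in a fluid is moving at 1.22 m/s away from the emitter.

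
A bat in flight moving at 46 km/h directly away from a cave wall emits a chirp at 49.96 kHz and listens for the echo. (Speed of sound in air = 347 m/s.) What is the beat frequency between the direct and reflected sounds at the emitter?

3549 Hz

46 km/h = 12.78 m/s.
The cave wall receives the sound from a moving source: f₁ = f₀ · v/(v + v_e) = 49.96 × 347/359.78 ≈ 48.19 kHz.
On the return leg the bat in flight is a moving observer: f₂ = f₁ · (v − v_e)/v = 48.19 × 334.22/347 ≈ 46.41 kHz.
Equivalently f₂ = f₀ · (v − v_e)/(v + v_e).
Beat against the emitted tone (with f₀ = 49960 Hz): |f₂ − f₀| = 2v_e·f₀/(v + v_e) = 2 × 12.78 × 49960/359.78 ≈ 3549 Hz.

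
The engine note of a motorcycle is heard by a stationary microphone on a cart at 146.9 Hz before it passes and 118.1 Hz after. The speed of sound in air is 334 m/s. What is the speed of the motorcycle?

f₁/f₂ = (v + v_s)/(v − v_s), so v_s = v · (f₁ − f₂)/(f₁ + f₂).
v_s = 334 × (146.9 − 118.1)/(146.9 + 118.1) = 334 × 28.8/265.0 ≈ 36 m/s.

36 m/s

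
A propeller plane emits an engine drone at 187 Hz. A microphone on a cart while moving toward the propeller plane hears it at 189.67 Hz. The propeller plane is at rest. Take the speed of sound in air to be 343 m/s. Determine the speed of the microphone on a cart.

f' = f · (v + v_o)/v ⇒ v_o = v · |f'/f − 1|.
v_o = 343 × |189.67/187 − 1| = 343 × 0.01428 ≈ 4.9 m/s.

4.9 m/s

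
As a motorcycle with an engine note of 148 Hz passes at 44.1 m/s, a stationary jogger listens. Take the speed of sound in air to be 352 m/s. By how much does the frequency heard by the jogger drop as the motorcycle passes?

Approaching: f₁ = f · v/(v − v_s) = 148 × 352/307.9 ≈ 169.2 Hz.
Receding: f₂ = f · v/(v + v_s) = 148 × 352/396.1 ≈ 131.5 Hz.
Drop: f₁ − f₂ = 2f·v·v_s/(v² − v_s²) = 2 × 148 × 352 × 44.1/(352² − 44.1²) ≈ 37.7 Hz.

37.7 Hz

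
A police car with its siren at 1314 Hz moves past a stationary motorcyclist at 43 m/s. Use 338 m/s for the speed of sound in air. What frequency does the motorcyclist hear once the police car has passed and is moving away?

Receding: f₂ = f · v/(v + v_s) = 1314 × 338/381 ≈ 1166 Hz.

1166 Hz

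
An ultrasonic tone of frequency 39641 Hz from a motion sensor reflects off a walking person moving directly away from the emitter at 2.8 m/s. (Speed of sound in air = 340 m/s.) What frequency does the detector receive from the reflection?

At the walking person (a moving observer), f₁ = f₀ · (v − u)/v = 39641 × 337.2/340 ≈ 39315 Hz.
On reflection it acts as a source moving away from the stationary detector: f₂ = f₁ · v/(v + u) = 39315 × 340/342.8 ≈ 38993 Hz.

38993 Hz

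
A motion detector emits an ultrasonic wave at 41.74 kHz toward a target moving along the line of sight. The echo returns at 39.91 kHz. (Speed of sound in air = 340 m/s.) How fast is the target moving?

Double Doppler shift off a moving reflector: f₂ = f₀ · (v + u)/(v − u) (u > 0 toward emitter).
Rearranging, u = v · (f₂ − f₀)/(f₂ + f₀) = 340 × -1.83/81.65 ≈ -7.6 m/s.
So the target is moving at 7.6 m/s away from the emitter.

7.6 m/s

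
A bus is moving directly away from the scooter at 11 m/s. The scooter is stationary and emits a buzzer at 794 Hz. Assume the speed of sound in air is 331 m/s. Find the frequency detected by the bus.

768 Hz

Moving observer, stationary source: f' = f · (v − v_o)/v.
f' = 794 × (331 − 11)/331 = 794 × 320/331 ≈ 768 Hz.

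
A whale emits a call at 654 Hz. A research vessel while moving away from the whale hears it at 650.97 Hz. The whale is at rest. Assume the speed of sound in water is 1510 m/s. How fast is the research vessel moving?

7.0 m/s

f' = f · (v − v_o)/v ⇒ v_o = v · |f'/f − 1|.
v_o = 1510 × |650.97/654 − 1| = 1510 × 0.004633 ≈ 7.0 m/s.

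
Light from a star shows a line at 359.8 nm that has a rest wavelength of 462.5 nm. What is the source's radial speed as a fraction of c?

0.246

λ'/λ₀ = 0.7779 < 1 (blueshift), so the source is approaching.
λ'/λ₀ = √((1 − β)/(1 + β)) for an approaching source ⇒ β = (1 − r²)/(1 + r²) with r = λ'/λ₀.
β = (1 − 0.6052)/(1 + 0.6052) ≈ 0.246.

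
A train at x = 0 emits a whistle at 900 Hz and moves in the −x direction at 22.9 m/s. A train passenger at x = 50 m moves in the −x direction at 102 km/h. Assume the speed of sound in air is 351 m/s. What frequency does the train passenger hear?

913 Hz

102 km/h = 28.33 m/s.
The observer lies on the +x side, so the source is heading away from the observer and the observer is heading toward the source.
Both move, so f' = f · (v + v_o)/(v + v_s).
f' = 900 × (351 + 28.33)/(351 + 22.9) = 900 × 379.33/373.9 ≈ 913 Hz.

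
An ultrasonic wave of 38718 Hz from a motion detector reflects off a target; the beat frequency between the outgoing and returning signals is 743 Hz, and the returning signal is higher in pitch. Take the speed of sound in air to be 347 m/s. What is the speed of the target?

3.3 m/s

Double Doppler shift off a moving reflector: f₂ = f₀ · (v + u)/(v − u) (u > 0 toward emitter).
Returning signal is higher, so f₂ = f₀ + Δf = 38718 + 743 = 39461 Hz.
Rearranging, u = v · (f₂ − f₀)/(f₂ + f₀) = 347 × 743/78179 ≈ 3.3 m/s.
So the target is moving at 3.3 m/s toward the emitter.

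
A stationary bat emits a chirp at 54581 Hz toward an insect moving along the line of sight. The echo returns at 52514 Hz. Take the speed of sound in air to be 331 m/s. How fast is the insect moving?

6.4 m/s

Double Doppler shift off a moving reflector: f₂ = f₀ · (v + u)/(v − u) (u > 0 toward emitter).
Rearranging, u = v · (f₂ − f₀)/(f₂ + f₀) = 331 × -2067/107095 ≈ -6.4 m/s.
So the insect is moving at 6.4 m/s away from the emitter.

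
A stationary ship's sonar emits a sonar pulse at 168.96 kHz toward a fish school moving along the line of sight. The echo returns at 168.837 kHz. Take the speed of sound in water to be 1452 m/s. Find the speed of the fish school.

0.53 m/s

Double Doppler shift off a moving reflector: f₂ = f₀ · (v + u)/(v − u) (u > 0 toward emitter).
Rearranging, u = v · (f₂ − f₀)/(f₂ + f₀) = 1452 × -0.123/337.797 ≈ -0.53 m/s.
So the fish school is moving at 0.53 m/s away from the emitter.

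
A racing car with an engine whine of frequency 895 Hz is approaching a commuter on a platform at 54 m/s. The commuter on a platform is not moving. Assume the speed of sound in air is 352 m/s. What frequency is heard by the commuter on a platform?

Only the source moves, toward the listener, so f' = f · v/(v − v_s).
f' = 895 × 352/(352 − 54) = 895 × 352/298 ≈ 1057 Hz.

1057 Hz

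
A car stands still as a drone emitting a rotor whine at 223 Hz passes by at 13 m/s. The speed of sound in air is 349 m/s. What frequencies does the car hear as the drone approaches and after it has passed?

232 Hz approaching; 215 Hz receding

Approaching: f₁ = f · v/(v − v_s) = 223 × 349/336 ≈ 232 Hz.
Receding: f₂ = f · v/(v + v_s) = 223 × 349/362 ≈ 215 Hz.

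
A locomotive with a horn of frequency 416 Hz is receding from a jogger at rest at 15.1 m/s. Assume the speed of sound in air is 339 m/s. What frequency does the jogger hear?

398 Hz

Only the source moves, away from the listener, so f' = f · v/(v + v_s).
f' = 416 × 339/(339 + 15.1) = 416 × 339/354.1 ≈ 398 Hz.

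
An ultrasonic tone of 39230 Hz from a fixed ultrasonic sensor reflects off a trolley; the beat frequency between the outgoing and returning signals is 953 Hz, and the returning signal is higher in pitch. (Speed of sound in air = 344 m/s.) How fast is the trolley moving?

4.1 m/s

Double Doppler shift off a moving reflector: f₂ = f₀ · (v + u)/(v − u) (u > 0 toward emitter).
Returning signal is higher, so f₂ = f₀ + Δf = 39230 + 953 = 40183 Hz.
Rearranging, u = v · (f₂ − f₀)/(f₂ + f₀) = 344 × 953/79413 ≈ 4.1 m/s.
So the trolley is moving at 4.1 m/s toward the emitter.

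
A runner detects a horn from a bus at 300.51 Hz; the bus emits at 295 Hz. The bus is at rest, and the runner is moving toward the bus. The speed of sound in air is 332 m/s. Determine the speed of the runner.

6.2 m/s

f' = f · (v + v_o)/v ⇒ v_o = v · |f'/f − 1|.
v_o = 332 × |300.51/295 − 1| = 332 × 0.01868 ≈ 6.2 m/s.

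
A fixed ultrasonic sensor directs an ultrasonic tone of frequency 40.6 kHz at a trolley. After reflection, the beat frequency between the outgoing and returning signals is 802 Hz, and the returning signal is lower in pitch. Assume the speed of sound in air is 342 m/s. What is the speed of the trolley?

3.4 m/s

Double Doppler shift off a moving reflector: f₂ = f₀ · (v + u)/(v − u) (u > 0 toward emitter).
Returning signal is lower, so f₂ = f₀ − Δf = 40600 − 802 = 39798 Hz.
Rearranging, u = v · (f₂ − f₀)/(f₂ + f₀) = 342 × -802/80398 ≈ -3.4 m/s.
So the trolley is moving at 3.4 m/s away from the emitter.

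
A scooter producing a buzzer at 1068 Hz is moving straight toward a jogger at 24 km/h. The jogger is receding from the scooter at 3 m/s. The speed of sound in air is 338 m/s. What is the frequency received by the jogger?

24 km/h = 6.667 m/s.
With source approaching and observer receding, f' = f · (v − v_o)/(v − v_s).
f' = 1068 × (338 − 3)/(338 − 6.667) = 1068 × 335/331.33 ≈ 1080 Hz.

1080 Hz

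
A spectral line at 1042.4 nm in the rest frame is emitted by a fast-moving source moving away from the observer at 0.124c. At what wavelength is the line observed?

1180.8 nm

Relativistic Doppler for wavelength: λ' = λ₀ · √((1 + β)/(1 − β)).
λ' = 1042.4 × √(1.1240/0.8760) = 1042.4 × 1.13274 ≈ 1180.8 nm.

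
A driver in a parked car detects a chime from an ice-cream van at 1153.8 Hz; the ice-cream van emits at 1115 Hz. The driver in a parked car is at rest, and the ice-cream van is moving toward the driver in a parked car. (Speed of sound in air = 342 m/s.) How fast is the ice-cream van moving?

11.5 m/s

f' = f · v/(v − v_s) ⇒ v_s = v · |1 − f/f'|.
v_s = 342 × |1 − 1115/1153.8| = 342 × 0.03363 ≈ 11.5 m/s.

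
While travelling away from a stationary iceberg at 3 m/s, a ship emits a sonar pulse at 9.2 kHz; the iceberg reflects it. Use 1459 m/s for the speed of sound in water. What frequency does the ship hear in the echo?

9.16 kHz

The iceberg receives the sound from a moving source: f₁ = f₀ · v/(v + v_e) = 9.2 × 1459/1462 ≈ 9.18 kHz.
On the return leg the ship is a moving observer: f₂ = f₁ · (v − v_e)/v = 9.18 × 1456/1459 ≈ 9.16 kHz.
Equivalently f₂ = f₀ · (v − v_e)/(v + v_e).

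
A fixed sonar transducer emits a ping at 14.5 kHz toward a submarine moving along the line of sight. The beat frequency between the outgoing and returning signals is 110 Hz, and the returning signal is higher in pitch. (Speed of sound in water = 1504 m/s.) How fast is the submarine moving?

Double Doppler shift off a moving reflector: f₂ = f₀ · (v + u)/(v − u) (u > 0 toward emitter).
Returning signal is higher, so f₂ = f₀ + Δf = 14500 + 110 = 14610 Hz.
Rearranging, u = v · (f₂ − f₀)/(f₂ + f₀) = 1504 × 110/29110 ≈ 5.7 m/s.
So the submarine is moving at 5.7 m/s toward the emitter.

5.7 m/s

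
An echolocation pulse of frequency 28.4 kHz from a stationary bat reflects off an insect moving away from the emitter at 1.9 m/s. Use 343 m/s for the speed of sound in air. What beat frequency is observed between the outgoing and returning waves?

313 Hz

The insect first receives the wave as a moving observer: f₁ = f₀ · (v − u)/v = 28.4 × (343 − 1.9)/343 ≈ 28.243 kHz.
On reflection it acts as a source moving away from the stationary detector: f₂ = f₁ · v/(v + u) = 28.243 × 343/344.9 ≈ 28.087 kHz.
Beat frequency (with f₀ = 28400 Hz): |f₂ − f₀| = 2u·f₀/(v + u) = 2 × 1.9 × 28400/344.9 ≈ 313 Hz.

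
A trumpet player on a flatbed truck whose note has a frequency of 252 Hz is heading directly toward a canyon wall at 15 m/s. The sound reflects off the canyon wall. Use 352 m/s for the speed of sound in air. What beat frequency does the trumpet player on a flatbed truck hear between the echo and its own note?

The canyon wall receives the sound from a moving source: f₁ = f₀ · v/(v − v_e) = 252 × 352/337 ≈ 263.2 Hz.
On the return leg the trumpet player on a flatbed truck is a moving observer: f₂ = f₁ · (v + v_e)/v = 263.2 × 367/352 ≈ 274.4 Hz.
Equivalently f₂ = f₀ · (v + v_e)/(v − v_e).
Beat against the emitted tone: |f₂ − f₀| = 2v_e·f₀/(v − v_e) = 2 × 15 × 252/337 ≈ 22.4 Hz.

22.4 Hz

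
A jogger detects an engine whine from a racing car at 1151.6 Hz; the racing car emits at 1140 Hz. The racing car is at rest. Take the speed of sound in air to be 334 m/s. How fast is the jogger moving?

f' > f, so the jogger is approaching.
f' = f · (v + v_o)/v ⇒ v_o = v · |f'/f − 1|.
v_o = 334 × |1151.6/1140 − 1| = 334 × 0.01018 ≈ 3.4 m/s.

3.4 m/s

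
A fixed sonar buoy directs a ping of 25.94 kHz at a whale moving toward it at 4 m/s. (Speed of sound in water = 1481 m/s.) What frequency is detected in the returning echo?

26.1 kHz

The whale first receives the wave as a moving observer: f₁ = f₀ · (v + u)/v = 25.94 × (1481 + 4)/1481 ≈ 26.0 kHz.
On reflection it acts as a source moving toward the stationary detector: f₂ = f₁ · v/(v − u) = 26.0 × 1481/1477 ≈ 26.1 kHz.
Equivalently f₂ = f₀ · (v + u)/(v − u).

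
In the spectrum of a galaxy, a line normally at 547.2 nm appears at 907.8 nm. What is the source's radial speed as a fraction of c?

λ'/λ₀ = 1.6590 > 1 (redshift), so the source is receding.
λ'/λ₀ = √((1 + β)/(1 − β)) for a receding source ⇒ β = (r² − 1)/(r² + 1) with r = λ'/λ₀.
β = (2.7523 − 1)/(2.7523 + 1) ≈ 0.467.

0.467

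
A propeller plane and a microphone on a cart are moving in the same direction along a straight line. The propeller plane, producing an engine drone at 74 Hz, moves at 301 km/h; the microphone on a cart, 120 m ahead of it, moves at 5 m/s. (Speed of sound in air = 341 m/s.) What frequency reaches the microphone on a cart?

97 Hz

301 km/h = 83.61 m/s.
The microphone on a cart is ahead, so the propeller plane is moving toward it while the microphone on a cart is moving away from the propeller plane.
Both move, so f' = f · (v − v_o)/(v − v_s).
f' = 74 × (341 − 5)/(341 − 83.61) = 74 × 336/257.39 ≈ 97 Hz.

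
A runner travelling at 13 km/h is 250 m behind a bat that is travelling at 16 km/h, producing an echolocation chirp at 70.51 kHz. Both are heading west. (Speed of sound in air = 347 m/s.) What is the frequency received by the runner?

16 km/h = 4.444 m/s; 13 km/h = 3.611 m/s.
The runner is behind, so the bat is moving away from it while the runner is moving toward the bat.
General Doppler shift: f' = f · (v + v_o)/(v + v_s).
f' = 70.51 × (347 + 3.611)/(347 + 4.444) = 70.51 × 350.61/351.44 ≈ 70.3 kHz.

70.3 kHz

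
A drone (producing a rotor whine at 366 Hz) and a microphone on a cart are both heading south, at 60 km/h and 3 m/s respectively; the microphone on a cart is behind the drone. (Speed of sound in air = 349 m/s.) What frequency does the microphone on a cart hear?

352 Hz

60 km/h = 16.67 m/s.
The microphone on a cart is behind, so the drone is moving away from it while the microphone on a cart is moving toward the drone.
With source receding and observer approaching, f' = f · (v + v_o)/(v + v_s).
f' = 366 × (349 + 3)/(349 + 16.67) = 366 × 352/365.67 ≈ 352 Hz.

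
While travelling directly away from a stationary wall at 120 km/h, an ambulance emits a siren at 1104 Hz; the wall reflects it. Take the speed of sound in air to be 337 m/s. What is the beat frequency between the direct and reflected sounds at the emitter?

199 Hz

120 km/h = 33.33 m/s.
The wall receives the sound from a moving source: f₁ = f₀ · v/(v + v_e) = 1104 × 337/370.33 ≈ 1004.6 Hz.
On the return leg the ambulance is a moving observer: f₂ = f₁ · (v − v_e)/v = 1004.6 × 303.67/337 ≈ 905.3 Hz.
Equivalently f₂ = f₀ · (v − v_e)/(v + v_e).
Beat against the emitted tone: |f₂ − f₀| = 2v_e·f₀/(v + v_e) = 2 × 33.33 × 1104/370.33 ≈ 199 Hz.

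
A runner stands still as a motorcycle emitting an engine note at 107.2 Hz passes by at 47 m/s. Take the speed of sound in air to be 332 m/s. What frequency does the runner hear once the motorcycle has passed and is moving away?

94 Hz

Receding: f₂ = f · v/(v + v_s) = 107.2 × 332/379 ≈ 94 Hz.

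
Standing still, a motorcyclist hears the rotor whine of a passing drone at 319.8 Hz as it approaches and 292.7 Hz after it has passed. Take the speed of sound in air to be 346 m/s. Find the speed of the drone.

15.3 m/s

f₁/f₂ = (v + v_s)/(v − v_s), so v_s = v · (f₁ − f₂)/(f₁ + f₂).
v_s = 346 × (319.8 − 292.7)/(319.8 + 292.7) = 346 × 27.1/612.5 ≈ 15.3 m/s.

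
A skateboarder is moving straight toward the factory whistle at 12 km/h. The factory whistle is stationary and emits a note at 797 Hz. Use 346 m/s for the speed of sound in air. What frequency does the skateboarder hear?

12 km/h = 3.333 m/s.
Moving observer, stationary source: f' = f · (v + v_o)/v.
f' = 797 × (346 + 3.333)/346 = 797 × 349.33/346 ≈ 805 Hz.

805 Hz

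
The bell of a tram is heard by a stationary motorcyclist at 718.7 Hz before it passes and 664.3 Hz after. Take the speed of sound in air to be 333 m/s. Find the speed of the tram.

13.1 m/s

f₁/f₂ = (v + v_s)/(v − v_s), so v_s = v · (f₁ − f₂)/(f₁ + f₂).
v_s = 333 × (718.7 − 664.3)/(718.7 + 664.3) = 333 × 54.4/1383.0 ≈ 13.1 m/s.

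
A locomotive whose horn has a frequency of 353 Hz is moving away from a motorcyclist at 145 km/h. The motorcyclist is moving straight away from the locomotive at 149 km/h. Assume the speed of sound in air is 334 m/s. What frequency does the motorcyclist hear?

276 Hz

145 km/h = 40.28 m/s; 149 km/h = 41.39 m/s.
General Doppler shift: f' = f · (v − v_o)/(v + v_s).
f' = 353 × (334 − 41.39)/(334 + 40.28) = 353 × 292.61/374.28 ≈ 276 Hz.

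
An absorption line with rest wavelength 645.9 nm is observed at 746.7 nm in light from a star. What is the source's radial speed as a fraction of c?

0.144

λ'/λ₀ = 1.1561 > 1 (redshift), so the source is receding.
λ'/λ₀ = √((1 + β)/(1 − β)) for a receding source ⇒ β = (r² − 1)/(r² + 1) with r = λ'/λ₀.
β = (1.3365 − 1)/(1.3365 + 1) ≈ 0.144.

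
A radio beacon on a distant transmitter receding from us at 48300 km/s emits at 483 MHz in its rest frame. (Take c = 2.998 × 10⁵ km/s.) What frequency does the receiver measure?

410.5 MHz

β = v/c = 48300/299800 = 0.1611.
Relativistic Doppler for frequency: f' = f₀ · √((1 − β)/(1 + β)).
f' = 483 × √(0.8389/1.1611) = 483 × 0.85000 ≈ 410.5 MHz.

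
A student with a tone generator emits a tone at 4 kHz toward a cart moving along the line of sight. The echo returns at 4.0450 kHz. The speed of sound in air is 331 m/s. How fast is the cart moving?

1.85 m/s

Double Doppler shift off a moving reflector: f₂ = f₀ · (v + u)/(v − u) (u > 0 toward emitter).
Rearranging, u = v · (f₂ − f₀)/(f₂ + f₀) = 331 × 0.0450/8.0450 ≈ 1.85 m/s.
So the cart is moving at 1.85 m/s toward the emitter.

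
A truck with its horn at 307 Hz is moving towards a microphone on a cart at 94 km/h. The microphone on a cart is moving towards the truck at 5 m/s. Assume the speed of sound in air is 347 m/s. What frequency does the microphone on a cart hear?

337 Hz

94 km/h = 26.11 m/s.
Both move, so f' = f · (v + v_o)/(v − v_s).
f' = 307 × (347 + 5)/(347 − 26.11) = 307 × 352/320.89 ≈ 337 Hz.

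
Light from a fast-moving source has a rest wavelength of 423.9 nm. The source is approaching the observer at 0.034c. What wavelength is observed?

409.7 nm

Relativistic Doppler for wavelength: λ' = λ₀ · √((1 − β)/(1 + β)).
λ' = 423.9 × √(0.9660/1.0340) = 423.9 × 0.96656 ≈ 409.7 nm.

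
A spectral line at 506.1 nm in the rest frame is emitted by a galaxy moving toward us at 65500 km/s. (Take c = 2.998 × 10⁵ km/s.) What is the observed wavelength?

405.3 nm

β = v/c = 65500/299800 = 0.2185.
Relativistic Doppler for wavelength: λ' = λ₀ · √((1 − β)/(1 + β)).
λ' = 506.1 × √(0.7815/1.2185) = 506.1 × 0.80087 ≈ 405.3 nm.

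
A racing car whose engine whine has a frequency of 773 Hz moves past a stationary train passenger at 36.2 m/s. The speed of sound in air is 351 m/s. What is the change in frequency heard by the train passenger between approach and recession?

Approaching: f₁ = f · v/(v − v_s) = 773 × 351/314.8 ≈ 862 Hz.
Receding: f₂ = f · v/(v + v_s) = 773 × 351/387.2 ≈ 701 Hz.
Drop: f₁ − f₂ = 2f·v·v_s/(v² − v_s²) = 2 × 773 × 351 × 36.2/(351² − 36.2²) ≈ 161 Hz.

161 Hz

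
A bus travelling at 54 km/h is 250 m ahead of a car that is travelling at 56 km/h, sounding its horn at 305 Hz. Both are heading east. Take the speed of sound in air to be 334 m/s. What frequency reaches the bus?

306 Hz

56 km/h = 15.56 m/s; 54 km/h = 15 m/s.
The bus is ahead, so the car is moving toward it while the bus is moving away from the car.
General Doppler shift: f' = f · (v − v_o)/(v − v_s).
f' = 305 × (334 − 15)/(334 − 15.56) = 305 × 319/318.44 ≈ 306 Hz.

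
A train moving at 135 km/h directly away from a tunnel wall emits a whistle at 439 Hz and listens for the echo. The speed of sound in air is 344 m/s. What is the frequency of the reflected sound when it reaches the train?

135 km/h = 37.5 m/s.
The tunnel wall receives the sound from a moving source: f₁ = f₀ · v/(v + v_e) = 439 × 344/381.5 ≈ 396 Hz.
On the return leg the train is a moving observer: f₂ = f₁ · (v − v_e)/v = 396 × 306.5/344 ≈ 353 Hz.
Equivalently f₂ = f₀ · (v − v_e)/(v + v_e).

353 Hz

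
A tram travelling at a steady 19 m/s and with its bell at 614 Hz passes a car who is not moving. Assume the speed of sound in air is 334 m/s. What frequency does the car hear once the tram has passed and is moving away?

581 Hz

Receding: f₂ = f · v/(v + v_s) = 614 × 334/353 ≈ 581 Hz.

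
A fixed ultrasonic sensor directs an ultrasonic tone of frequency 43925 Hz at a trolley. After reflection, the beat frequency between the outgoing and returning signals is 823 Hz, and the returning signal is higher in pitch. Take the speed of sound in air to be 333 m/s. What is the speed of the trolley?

Double Doppler shift off a moving reflector: f₂ = f₀ · (v + u)/(v − u) (u > 0 toward emitter).
Returning signal is higher, so f₂ = f₀ + Δf = 43925 + 823 = 44748 Hz.
Rearranging, u = v · (f₂ − f₀)/(f₂ + f₀) = 333 × 823/88673 ≈ 3.1 m/s.
So the trolley is moving at 3.1 m/s toward the emitter.

3.1 m/s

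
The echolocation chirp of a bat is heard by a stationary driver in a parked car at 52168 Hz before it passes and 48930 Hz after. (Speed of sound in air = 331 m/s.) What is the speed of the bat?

10.6 m/s

f₁/f₂ = (v + v_s)/(v − v_s), so v_s = v · (f₁ − f₂)/(f₁ + f₂).
v_s = 331 × (52168 − 48930)/(52168 + 48930) = 331 × 3238/101098 ≈ 10.6 m/s.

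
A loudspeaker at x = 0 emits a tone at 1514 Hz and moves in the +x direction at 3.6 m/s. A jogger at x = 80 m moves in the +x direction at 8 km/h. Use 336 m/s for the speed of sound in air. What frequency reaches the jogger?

8 km/h = 2.222 m/s.
The observer lies on the +x side, so the source is heading toward the observer and the observer is heading away from the source.
With source approaching and observer receding, f' = f · (v − v_o)/(v − v_s).
f' = 1514 × (336 − 2.222)/(336 − 3.6) = 1514 × 333.78/332.4 ≈ 1520 Hz.

1520 Hz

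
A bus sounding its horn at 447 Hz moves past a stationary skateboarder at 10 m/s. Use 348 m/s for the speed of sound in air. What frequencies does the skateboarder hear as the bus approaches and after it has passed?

Approaching: f₁ = f · v/(v − v_s) = 447 × 348/338 ≈ 460 Hz.
Receding: f₂ = f · v/(v + v_s) = 447 × 348/358 ≈ 435 Hz.

460 Hz approaching; 435 Hz receding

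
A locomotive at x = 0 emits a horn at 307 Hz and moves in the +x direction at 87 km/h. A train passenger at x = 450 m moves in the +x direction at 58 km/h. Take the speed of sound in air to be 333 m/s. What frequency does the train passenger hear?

87 km/h = 24.17 m/s; 58 km/h = 16.11 m/s.
The observer lies on the +x side, so the source is heading toward the observer and the observer is heading away from the source.
Both move, so f' = f · (v − v_o)/(v − v_s).
f' = 307 × (333 − 16.11)/(333 − 24.17) = 307 × 316.89/308.83 ≈ 315 Hz.

315 Hz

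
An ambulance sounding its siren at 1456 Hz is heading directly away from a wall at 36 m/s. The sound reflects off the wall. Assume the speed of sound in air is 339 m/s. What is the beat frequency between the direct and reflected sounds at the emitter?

The wall receives the sound from a moving source: f₁ = f₀ · v/(v + v_e) = 1456 × 339/375 ≈ 1316 Hz.
On the return leg the ambulance is a moving observer: f₂ = f₁ · (v − v_e)/v = 1316 × 303/339 ≈ 1176 Hz.
Beat against the emitted tone: |f₂ − f₀| = 2v_e·f₀/(v + v_e) = 2 × 36 × 1456/375 ≈ 280 Hz.

280 Hz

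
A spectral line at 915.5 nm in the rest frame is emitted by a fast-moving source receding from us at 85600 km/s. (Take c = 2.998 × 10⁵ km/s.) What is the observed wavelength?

β = v/c = 85600/299800 = 0.2855.
Relativistic Doppler for wavelength: λ' = λ₀ · √((1 + β)/(1 − β)).
λ' = 915.5 × √(1.2855/0.7145) = 915.5 × 1.34136 ≈ 1228.0 nm.

1228.0 nm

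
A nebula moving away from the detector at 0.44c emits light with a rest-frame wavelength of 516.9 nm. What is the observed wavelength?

828.9 nm

Relativistic Doppler for wavelength: λ' = λ₀ · √((1 + β)/(1 − β)).
λ' = 516.9 × √(1.4400/0.5600) = 516.9 × 1.60357 ≈ 828.9 nm.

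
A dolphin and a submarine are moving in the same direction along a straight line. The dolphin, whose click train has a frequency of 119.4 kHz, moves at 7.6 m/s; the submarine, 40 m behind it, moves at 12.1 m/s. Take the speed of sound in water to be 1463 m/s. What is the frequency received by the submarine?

The submarine is behind, so the dolphin is moving away from it while the submarine is moving toward the dolphin.
Both move, so f' = f · (v + v_o)/(v + v_s).
f' = 119.4 × (1463 + 12.1)/(1463 + 7.6) = 119.4 × 1475.1/1470.6 ≈ 119.8 kHz.

119.8 kHz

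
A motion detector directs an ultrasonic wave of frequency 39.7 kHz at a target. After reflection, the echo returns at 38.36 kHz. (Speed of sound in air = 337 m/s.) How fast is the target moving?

Double Doppler shift off a moving reflector: f₂ = f₀ · (v + u)/(v − u) (u > 0 toward emitter).
Rearranging, u = v · (f₂ − f₀)/(f₂ + f₀) = 337 × -1.34/78.06 ≈ -5.8 m/s.
So the target is moving at 5.8 m/s away from the emitter.

5.8 m/s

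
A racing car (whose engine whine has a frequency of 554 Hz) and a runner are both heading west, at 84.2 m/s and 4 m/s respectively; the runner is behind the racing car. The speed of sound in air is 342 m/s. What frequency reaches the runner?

450 Hz

The runner is behind, so the racing car is moving away from it while the runner is moving toward the racing car.
General Doppler shift: f' = f · (v + v_o)/(v + v_s).
f' = 554 × (342 + 4)/(342 + 84.2) = 554 × 346/426.2 ≈ 450 Hz.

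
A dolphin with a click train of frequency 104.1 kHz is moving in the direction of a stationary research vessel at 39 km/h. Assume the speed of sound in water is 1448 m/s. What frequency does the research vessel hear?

104.9 kHz

39 km/h = 10.83 m/s.
Only the source moves, toward the listener, so f' = f · v/(v − v_s).
f' = 104.1 × 1448/(1448 − 10.83) = 104.1 × 1448/1437 ≈ 104.9 kHz.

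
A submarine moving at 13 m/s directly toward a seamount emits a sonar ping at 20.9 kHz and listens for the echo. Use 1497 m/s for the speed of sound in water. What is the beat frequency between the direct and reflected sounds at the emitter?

The seamount receives the sound from a moving source: f₁ = f₀ · v/(v − v_e) = 20.9 × 1497/1484 ≈ 21.083 kHz.
On the return leg the submarine is a moving observer: f₂ = f₁ · (v + v_e)/v = 21.083 × 1510/1497 ≈ 21.266 kHz.
Equivalently f₂ = f₀ · (v + v_e)/(v − v_e).
Beat against the emitted tone (with f₀ = 20900 Hz): |f₂ − f₀| = 2v_e·f₀/(v − v_e) = 2 × 13 × 20900/1484 ≈ 366 Hz.

366 Hz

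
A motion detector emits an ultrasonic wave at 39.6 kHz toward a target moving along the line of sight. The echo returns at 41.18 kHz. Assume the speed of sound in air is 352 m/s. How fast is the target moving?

Double Doppler shift off a moving reflector: f₂ = f₀ · (v + u)/(v − u) (u > 0 toward emitter).
Rearranging, u = v · (f₂ − f₀)/(f₂ + f₀) = 352 × 1.58/80.78 ≈ 6.9 m/s.
So the target is moving at 6.9 m/s toward the emitter.

6.9 m/s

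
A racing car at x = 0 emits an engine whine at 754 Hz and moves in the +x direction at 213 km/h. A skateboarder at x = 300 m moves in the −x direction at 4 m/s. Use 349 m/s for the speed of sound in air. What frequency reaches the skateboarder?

213 km/h = 59.17 m/s.
The observer lies on the +x side, so the source is heading toward the observer and the observer is heading toward the source.
With source approaching and observer approaching, f' = f · (v + v_o)/(v − v_s).
f' = 754 × (349 + 4)/(349 − 59.17) = 754 × 353/289.83 ≈ 918 Hz.

918 Hz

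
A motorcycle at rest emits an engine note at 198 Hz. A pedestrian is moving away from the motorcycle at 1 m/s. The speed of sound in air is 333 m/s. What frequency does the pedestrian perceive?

197 Hz

Only the observer moves, away from the source, so f' = f · (v − v_o)/v.
f' = 198 × (333 − 1)/333 = 198 × 332/333 ≈ 197 Hz.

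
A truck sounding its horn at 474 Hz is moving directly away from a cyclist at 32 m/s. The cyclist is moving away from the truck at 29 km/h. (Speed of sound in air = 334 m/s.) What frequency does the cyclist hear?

29 km/h = 8.056 m/s.
General Doppler shift: f' = f · (v − v_o)/(v + v_s).
f' = 474 × (334 − 8.056)/(334 + 32) = 474 × 325.94/366 ≈ 422 Hz.

422 Hz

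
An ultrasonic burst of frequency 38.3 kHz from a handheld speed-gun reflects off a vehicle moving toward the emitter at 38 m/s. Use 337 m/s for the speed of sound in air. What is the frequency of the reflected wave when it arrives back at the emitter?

48.0 kHz

The vehicle first receives the wave as a moving observer: f₁ = f₀ · (v + u)/v = 38.3 × (337 + 38)/337 ≈ 42.6 kHz.
The reflection then acts as a moving source: f₂ = f₁ · v/(v − u) ≈ 48.0 kHz.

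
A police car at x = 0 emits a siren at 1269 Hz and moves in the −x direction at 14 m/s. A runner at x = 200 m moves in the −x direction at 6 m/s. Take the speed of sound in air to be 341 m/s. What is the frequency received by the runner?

1240 Hz

The observer lies on the +x side, so the source is heading away from the observer and the observer is heading toward the source.
General Doppler shift: f' = f · (v + v_o)/(v + v_s).
f' = 1269 × (341 + 6)/(341 + 14) = 1269 × 347/355 ≈ 1240 Hz.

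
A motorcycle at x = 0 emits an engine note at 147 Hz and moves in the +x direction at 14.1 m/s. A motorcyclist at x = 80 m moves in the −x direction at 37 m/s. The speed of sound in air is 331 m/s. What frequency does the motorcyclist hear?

171 Hz

The observer lies on the +x side, so the source is heading toward the observer and the observer is heading toward the source.
Both move, so f' = f · (v + v_o)/(v − v_s).
f' = 147 × (331 + 37)/(331 − 14.1) = 147 × 368/316.9 ≈ 171 Hz.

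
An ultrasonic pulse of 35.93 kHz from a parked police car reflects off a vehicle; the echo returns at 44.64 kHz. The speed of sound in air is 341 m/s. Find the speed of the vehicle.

Double Doppler shift off a moving reflector: f₂ = f₀ · (v + u)/(v − u) (u > 0 toward emitter).
Rearranging, u = v · (f₂ − f₀)/(f₂ + f₀) = 341 × 8.71/80.57 ≈ 37 m/s.
So the vehicle is moving at 37 m/s toward the emitter.

37 m/s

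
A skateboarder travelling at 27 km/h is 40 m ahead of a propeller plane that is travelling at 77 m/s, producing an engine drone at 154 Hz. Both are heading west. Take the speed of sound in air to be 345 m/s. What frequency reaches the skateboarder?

194 Hz

27 km/h = 7.5 m/s.
The skateboarder is ahead, so the propeller plane is moving toward it while the skateboarder is moving away from the propeller plane.
Both move, so f' = f · (v − v_o)/(v − v_s).
f' = 154 × (345 − 7.5)/(345 − 77) = 154 × 337.5/268 ≈ 194 Hz.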